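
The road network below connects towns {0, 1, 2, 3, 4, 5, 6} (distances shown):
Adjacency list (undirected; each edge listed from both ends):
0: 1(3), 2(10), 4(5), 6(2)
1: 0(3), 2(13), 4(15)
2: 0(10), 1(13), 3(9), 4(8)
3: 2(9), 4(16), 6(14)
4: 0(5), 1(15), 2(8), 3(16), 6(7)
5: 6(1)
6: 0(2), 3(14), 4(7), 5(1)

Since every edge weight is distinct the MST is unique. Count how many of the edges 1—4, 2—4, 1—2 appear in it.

1

Sort edges by weight, then run Kruskal:
5—6 (1): add — endpoints in different components.
0—6 (2): add — endpoints in different components.
0—1 (3): add — endpoints in different components.
0—4 (5): add — endpoints in different components.
4—6 (7): skip — 4 and 6 already connected.
2—4 (8): add — endpoints in different components.
2—3 (9): add — endpoints in different components.
MST edge set: {5—6, 0—6, 0—1, 0—4, 2—4, 2—3}.
Of the listed edges, {2—4} are in the MST → 1.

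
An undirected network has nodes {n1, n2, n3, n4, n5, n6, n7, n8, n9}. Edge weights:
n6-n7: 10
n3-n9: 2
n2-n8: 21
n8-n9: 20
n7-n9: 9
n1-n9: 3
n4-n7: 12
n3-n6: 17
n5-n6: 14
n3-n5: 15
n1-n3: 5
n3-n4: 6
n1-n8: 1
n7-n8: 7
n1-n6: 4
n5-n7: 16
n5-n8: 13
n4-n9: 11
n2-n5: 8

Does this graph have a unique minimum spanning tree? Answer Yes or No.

Kruskal: consider edges lightest-first.
n1-n8 (1): add — endpoints in different components.
n3-n9 (2): add — endpoints in different components.
n1-n9 (3): add — endpoints in different components.
n1-n6 (4): add — endpoints in different components.
n1-n3 (5): skip — n3 and n1 already connected.
n3-n4 (6): add — endpoints in different components.
n7-n8 (7): add — endpoints in different components.
n2-n5 (8): add — endpoints in different components.
n7-n9 (9): skip — n9 and n7 already connected.
n6-n7 (10): skip — n7 and n6 already connected.
n4-n9 (11): skip — n9 and n4 already connected.
n4-n7 (12): skip — n7 and n4 already connected.
n5-n8 (13): add — endpoints in different components.
Every non-tree edge has weight strictly greater than the heaviest edge on the tree path between its endpoints, so the MST is unique.

Yes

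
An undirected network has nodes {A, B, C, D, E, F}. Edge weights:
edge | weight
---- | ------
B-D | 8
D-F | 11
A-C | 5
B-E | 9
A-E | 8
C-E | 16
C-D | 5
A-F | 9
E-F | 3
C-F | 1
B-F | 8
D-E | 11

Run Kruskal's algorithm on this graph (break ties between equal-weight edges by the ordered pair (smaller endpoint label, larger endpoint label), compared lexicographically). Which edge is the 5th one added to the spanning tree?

B-D

Sort edges by weight, then run Kruskal:
C-F (1): add. Components now {A} {B} {C,F} {D} {E}
E-F (3): add. Components now {A} {B} {C,E,F} {D}
A-C (5): add. Components now {A,C,E,F} {B} {D}
C-D (5): add. Components now {A,C,D,E,F} {B}
A-E (8): skip — A and E already connected.
B-D (8): add. Components now {A,B,C,D,E,F}
The 5th edge added is B-D.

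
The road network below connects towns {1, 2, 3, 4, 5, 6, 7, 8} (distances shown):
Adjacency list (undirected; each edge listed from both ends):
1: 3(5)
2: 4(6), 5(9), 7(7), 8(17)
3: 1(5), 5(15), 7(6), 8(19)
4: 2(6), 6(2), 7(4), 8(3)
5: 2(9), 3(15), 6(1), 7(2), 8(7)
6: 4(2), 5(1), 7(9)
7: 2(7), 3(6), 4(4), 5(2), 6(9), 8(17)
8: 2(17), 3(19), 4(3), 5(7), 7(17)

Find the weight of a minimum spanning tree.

Kruskal: consider edges lightest-first.
5-6 (1): add — endpoints in different components.
4-6 (2): add — endpoints in different components.
5-7 (2): add — endpoints in different components.
4-8 (3): add — endpoints in different components.
4-7 (4): skip — 4 and 7 already connected.
1-3 (5): add — endpoints in different components.
2-4 (6): add — endpoints in different components.
3-7 (6): add — endpoints in different components.
MST edges: 5-6, 4-6, 5-7, 4-8, 1-3, 2-4, 3-7; total weight 1+2+2+3+5+6+6 = 25.

25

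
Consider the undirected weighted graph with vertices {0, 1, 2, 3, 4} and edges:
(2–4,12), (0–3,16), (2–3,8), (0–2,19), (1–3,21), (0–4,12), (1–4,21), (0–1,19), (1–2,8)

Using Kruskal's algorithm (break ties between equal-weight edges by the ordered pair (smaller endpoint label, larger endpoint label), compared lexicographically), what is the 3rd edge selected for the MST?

0-4

Sort edges by weight, then run Kruskal:
1–2 (8): add — endpoints in different components.
2–3 (8): add — endpoints in different components.
0–4 (12): add — endpoints in different components.
2–4 (12): add — endpoints in different components.
The 3rd edge added is 0–4.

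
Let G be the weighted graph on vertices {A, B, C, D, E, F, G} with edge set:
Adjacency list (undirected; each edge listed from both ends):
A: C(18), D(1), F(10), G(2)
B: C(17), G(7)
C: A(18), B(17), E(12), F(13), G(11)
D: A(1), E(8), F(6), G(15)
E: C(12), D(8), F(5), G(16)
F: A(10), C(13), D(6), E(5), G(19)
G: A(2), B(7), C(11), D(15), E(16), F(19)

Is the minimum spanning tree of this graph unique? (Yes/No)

Yes

Kruskal's algorithm — process edges by increasing weight (ties by edge label):
A–D (1): add — endpoints in different components.
A–G (2): add — endpoints in different components.
E–F (5): add — endpoints in different components.
D–F (6): add — endpoints in different components.
B–G (7): add — endpoints in different components.
D–E (8): skip — D and E already connected.
A–F (10): skip — A and F already connected.
C–G (11): add — endpoints in different components.
Every non-tree edge has weight strictly greater than the heaviest edge on the tree path between its endpoints, so the MST is unique.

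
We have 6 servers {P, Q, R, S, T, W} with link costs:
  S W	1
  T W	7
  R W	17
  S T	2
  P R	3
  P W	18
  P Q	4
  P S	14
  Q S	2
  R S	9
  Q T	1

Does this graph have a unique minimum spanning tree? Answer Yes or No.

No

Kruskal's algorithm — process edges by increasing weight (ties by edge label):
Q T (1): add — endpoints in different components.
S W (1): add — endpoints in different components.
Q S (2): add — endpoints in different components.
S T (2): skip — S and T already connected.
P R (3): add — endpoints in different components.
P Q (4): add — endpoints in different components.
Non-tree edge S T has weight 2, equal to the heaviest edge on its tree cycle — swapping gives another MST of the same weight. Not unique.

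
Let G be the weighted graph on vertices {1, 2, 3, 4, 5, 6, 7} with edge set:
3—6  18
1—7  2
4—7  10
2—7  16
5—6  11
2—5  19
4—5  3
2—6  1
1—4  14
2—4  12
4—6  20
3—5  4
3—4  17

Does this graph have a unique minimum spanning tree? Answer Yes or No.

Yes

Kruskal's algorithm — process edges by increasing weight (ties by edge label):
2—6 (1): add — endpoints in different components.
1—7 (2): add — endpoints in different components.
4—5 (3): add — endpoints in different components.
3—5 (4): add — endpoints in different components.
4—7 (10): add — endpoints in different components.
5—6 (11): add — endpoints in different components.
Every non-tree edge has weight strictly greater than the heaviest edge on the tree path between its endpoints, so the MST is unique.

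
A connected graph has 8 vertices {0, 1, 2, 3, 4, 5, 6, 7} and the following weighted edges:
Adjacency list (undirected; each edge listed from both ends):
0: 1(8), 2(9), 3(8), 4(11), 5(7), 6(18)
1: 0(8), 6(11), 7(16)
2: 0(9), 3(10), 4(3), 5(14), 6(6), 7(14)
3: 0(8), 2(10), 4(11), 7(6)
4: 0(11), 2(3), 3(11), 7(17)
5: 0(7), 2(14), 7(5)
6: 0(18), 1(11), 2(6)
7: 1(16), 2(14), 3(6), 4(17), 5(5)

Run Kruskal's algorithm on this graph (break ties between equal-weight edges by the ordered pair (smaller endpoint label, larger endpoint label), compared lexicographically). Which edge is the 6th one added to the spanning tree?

Kruskal's algorithm — process edges by increasing weight (ties by edge label):
2—4 (3): add — endpoints in different components.
5—7 (5): add — endpoints in different components.
2—6 (6): add — endpoints in different components.
3—7 (6): add — endpoints in different components.
0—5 (7): add — endpoints in different components.
0—1 (8): add — endpoints in different components.
0—3 (8): skip — 0 and 3 already connected.
0—2 (9): add — endpoints in different components.
The 6th edge added is 0—1.

0-1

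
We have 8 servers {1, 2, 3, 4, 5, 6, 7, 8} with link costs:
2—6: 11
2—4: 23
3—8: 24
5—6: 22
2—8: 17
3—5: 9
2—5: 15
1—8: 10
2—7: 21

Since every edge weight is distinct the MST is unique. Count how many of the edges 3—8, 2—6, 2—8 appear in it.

Kruskal: consider edges lightest-first.
3—5 (9): add — endpoints in different components.
1—8 (10): add — endpoints in different components.
2—6 (11): add — endpoints in different components.
2—5 (15): add — endpoints in different components.
2—8 (17): add — endpoints in different components.
2—7 (21): add — endpoints in different components.
5—6 (22): skip — 5 and 6 already connected.
2—4 (23): add — endpoints in different components.
MST edge set: {3—5, 1—8, 2—6, 2—5, 2—8, 2—7, 2—4}.
Of the listed edges, {2—6, 2—8} are in the MST → 2.

2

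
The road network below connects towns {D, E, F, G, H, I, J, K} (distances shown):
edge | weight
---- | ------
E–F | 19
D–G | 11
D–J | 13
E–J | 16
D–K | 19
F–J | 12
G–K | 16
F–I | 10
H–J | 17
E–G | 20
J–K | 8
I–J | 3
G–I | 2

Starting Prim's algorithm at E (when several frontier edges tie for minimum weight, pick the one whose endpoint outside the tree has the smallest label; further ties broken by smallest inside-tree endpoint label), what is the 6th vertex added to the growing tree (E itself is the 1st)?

F

Grow the tree from E using Prim:
Step 1: cheapest edge leaving the tree is E–J (16); add J.
Step 2: cheapest edge leaving the tree is I–J (3); add I.
Step 3: cheapest edge leaving the tree is G–I (2); add G.
Step 4: cheapest edge leaving the tree is J–K (8); add K.
Step 5: cheapest edge leaving the tree is F–I (10); add F.
Step 6: cheapest edge leaving the tree is D–G (11); add D.
Step 7: cheapest edge leaving the tree is H–J (17); add H.
Vertex order: E, J, I, G, K, F, D, H. The 6th vertex is F.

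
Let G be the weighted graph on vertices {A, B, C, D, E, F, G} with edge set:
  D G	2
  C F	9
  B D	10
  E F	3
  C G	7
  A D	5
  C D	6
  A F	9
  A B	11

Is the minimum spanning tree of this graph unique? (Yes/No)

Sort edges by weight, then run Kruskal:
D G (2): add. Components now {A} {B} {C} {D,G} {E} {F}
E F (3): add. Components now {A} {B} {C} {D,G} {E,F}
A D (5): add. Components now {A,D,G} {B} {C} {E,F}
C D (6): add. Components now {A,C,D,G} {B} {E,F}
C G (7): skip — C and G already connected.
A F (9): add. Components now {A,C,D,E,F,G} {B}
C F (9): skip — C and F already connected.
B D (10): add. Components now {A,B,C,D,E,F,G}
Non-tree edge C F has weight 9, equal to the heaviest edge on its tree cycle — swapping gives another MST of the same weight. Not unique.

No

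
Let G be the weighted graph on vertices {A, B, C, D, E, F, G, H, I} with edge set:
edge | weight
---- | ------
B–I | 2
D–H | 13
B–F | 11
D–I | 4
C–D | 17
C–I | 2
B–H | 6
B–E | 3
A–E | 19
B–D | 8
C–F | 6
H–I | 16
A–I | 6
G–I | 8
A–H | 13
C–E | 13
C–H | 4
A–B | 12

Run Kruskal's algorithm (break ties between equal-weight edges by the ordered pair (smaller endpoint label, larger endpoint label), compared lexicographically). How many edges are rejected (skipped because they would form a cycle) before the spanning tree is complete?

2

Sort edges by weight, then run Kruskal:
B–I (2): add — endpoints in different components.
C–I (2): add — endpoints in different components.
B–E (3): add — endpoints in different components.
C–H (4): add — endpoints in different components.
D–I (4): add — endpoints in different components.
A–I (6): add — endpoints in different components.
B–H (6): skip — B and H already connected.
C–F (6): add — endpoints in different components.
B–D (8): skip — B and D already connected.
G–I (8): add — endpoints in different components.
Edges rejected before the tree was complete: 2.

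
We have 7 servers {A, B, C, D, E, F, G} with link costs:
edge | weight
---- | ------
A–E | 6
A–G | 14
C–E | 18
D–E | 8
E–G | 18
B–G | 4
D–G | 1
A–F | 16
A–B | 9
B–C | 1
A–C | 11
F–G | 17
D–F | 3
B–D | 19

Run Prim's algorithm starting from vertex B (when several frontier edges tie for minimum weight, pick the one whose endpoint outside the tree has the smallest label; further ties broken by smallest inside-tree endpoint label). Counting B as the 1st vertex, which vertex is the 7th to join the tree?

Prim, starting at B.
Step 1: frontier [B–C 1, B–G 4, A–B 9, B–D 19] → take B–C (1); add C.
Step 2: frontier [B–G 4, A–B 9, B–D 19, A–C 11, C–E 18] → take B–G (4); add G.
Step 3: frontier [A–B 9, B–D 19, A–C 11, C–E 18, D–G 1, A–G 14, F–G 17, E–G 18] → take D–G (1); add D.
Step 4: frontier [A–B 9, A–C 11, C–E 18, D–F 3, D–E 8, A–G 14, F–G 17, E–G 18] → take D–F (3); add F.
Step 5: frontier [A–B 9, A–C 11, C–E 18, D–E 8, A–F 16, A–G 14, E–G 18] → take D–E (8); add E.
Step 6: frontier [A–B 9, A–C 11, A–E 6, A–F 16, A–G 14] → take A–E (6); add A.
Vertex order: B, C, G, D, F, E, A. The 7th vertex is A.

A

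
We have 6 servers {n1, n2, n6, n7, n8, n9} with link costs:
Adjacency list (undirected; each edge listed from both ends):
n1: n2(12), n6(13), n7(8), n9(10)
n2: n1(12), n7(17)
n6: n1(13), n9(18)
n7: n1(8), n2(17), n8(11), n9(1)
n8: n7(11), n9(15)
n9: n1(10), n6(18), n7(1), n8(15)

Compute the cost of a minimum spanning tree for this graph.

Grow the tree from n9 using Prim:
Step 1: frontier [n7-n9 1, n1-n9 10, n8-n9 15, n6-n9 18] → take n7-n9 (1); add n7.
Step 2: frontier [n1-n7 8, n7-n8 11, n2-n7 17, n1-n9 10, n8-n9 15, n6-n9 18] → take n1-n7 (8); add n1.
Step 3: frontier [n1-n2 12, n1-n6 13, n7-n8 11, n2-n7 17, n8-n9 15, n6-n9 18] → take n7-n8 (11); add n8.
Step 4: frontier [n1-n2 12, n1-n6 13, n2-n7 17, n6-n9 18] → take n1-n2 (12); add n2.
Step 5: frontier [n1-n6 13, n6-n9 18] → take n1-n6 (13); add n6.
MST edges: n7-n9, n1-n7, n7-n8, n1-n2, n1-n6; total weight 1+8+11+12+13 = 45.

45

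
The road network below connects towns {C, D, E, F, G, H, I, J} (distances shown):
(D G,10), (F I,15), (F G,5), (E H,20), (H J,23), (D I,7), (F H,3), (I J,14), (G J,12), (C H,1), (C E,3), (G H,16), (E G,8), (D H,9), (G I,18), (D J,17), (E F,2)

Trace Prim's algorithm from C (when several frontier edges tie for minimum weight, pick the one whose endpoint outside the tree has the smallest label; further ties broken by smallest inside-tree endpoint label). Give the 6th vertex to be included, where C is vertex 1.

D

Prim's algorithm from C:
Step 1: cheapest edge leaving the tree is C H (1); add H.
Step 2: cheapest edge leaving the tree is C E (3); add E.
Step 3: cheapest edge leaving the tree is E F (2); add F.
Step 4: cheapest edge leaving the tree is F G (5); add G.
Step 5: cheapest edge leaving the tree is D H (9); add D.
Step 6: cheapest edge leaving the tree is D I (7); add I.
Step 7: cheapest edge leaving the tree is G J (12); add J.
Vertex order: C, H, E, F, G, D, I, J. The 6th vertex is D.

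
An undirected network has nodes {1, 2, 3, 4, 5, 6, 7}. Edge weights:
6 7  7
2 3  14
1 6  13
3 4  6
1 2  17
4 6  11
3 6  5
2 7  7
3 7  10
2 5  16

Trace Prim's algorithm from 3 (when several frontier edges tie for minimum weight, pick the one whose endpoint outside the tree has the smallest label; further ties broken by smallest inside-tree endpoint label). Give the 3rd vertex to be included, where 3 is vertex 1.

4

Prim, starting at 3.
Step 1: frontier [3 6 5, 3 4 6, 3 7 10, 2 3 14] → take 3 6 (5); add 6.
Step 2: frontier [3 4 6, 3 7 10, 2 3 14, 6 7 7, 4 6 11, 1 6 13] → take 3 4 (6); add 4.
Step 3: frontier [3 7 10, 2 3 14, 6 7 7, 1 6 13] → take 6 7 (7); add 7.
Step 4: frontier [2 3 14, 1 6 13, 2 7 7] → take 2 7 (7); add 2.
Step 5: frontier [2 5 16, 1 2 17, 1 6 13] → take 1 6 (13); add 1.
Step 6: frontier [2 5 16] → take 2 5 (16); add 5.
Vertex order: 3, 6, 4, 7, 2, 1, 5. The 3rd vertex is 4.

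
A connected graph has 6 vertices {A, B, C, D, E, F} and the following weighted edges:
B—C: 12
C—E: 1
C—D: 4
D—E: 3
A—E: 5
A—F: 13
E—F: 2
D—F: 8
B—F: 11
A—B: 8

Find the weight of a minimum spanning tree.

19

Sort edges by weight, then run Kruskal:
C—E (1): add — endpoints in different components.
E—F (2): add — endpoints in different components.
D—E (3): add — endpoints in different components.
C—D (4): skip — C and D already connected.
A—E (5): add — endpoints in different components.
A—B (8): add — endpoints in different components.
MST edges: C—E, E—F, D—E, A—E, A—B; total weight 1+2+3+5+8 = 19.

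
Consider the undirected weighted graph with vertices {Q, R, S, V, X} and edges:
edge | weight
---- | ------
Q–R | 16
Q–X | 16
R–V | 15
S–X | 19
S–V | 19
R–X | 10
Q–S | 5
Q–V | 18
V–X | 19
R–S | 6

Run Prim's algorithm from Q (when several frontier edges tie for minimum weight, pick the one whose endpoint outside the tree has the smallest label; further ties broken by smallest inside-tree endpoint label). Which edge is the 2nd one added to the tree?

Prim, starting at Q.
Step 1: frontier [Q–S 5, Q–R 16, Q–X 16, Q–V 18] → take Q–S (5); add S.
Step 2: frontier [Q–R 16, Q–X 16, Q–V 18, R–S 6, S–V 19, S–X 19] → take R–S (6); add R.
Step 3: frontier [Q–X 16, Q–V 18, R–X 10, R–V 15, S–V 19, S–X 19] → take R–X (10); add X.
Step 4: frontier [Q–V 18, R–V 15, S–V 19, V–X 19] → take R–V (15); add V.
The 2nd edge added is R–S.

R-S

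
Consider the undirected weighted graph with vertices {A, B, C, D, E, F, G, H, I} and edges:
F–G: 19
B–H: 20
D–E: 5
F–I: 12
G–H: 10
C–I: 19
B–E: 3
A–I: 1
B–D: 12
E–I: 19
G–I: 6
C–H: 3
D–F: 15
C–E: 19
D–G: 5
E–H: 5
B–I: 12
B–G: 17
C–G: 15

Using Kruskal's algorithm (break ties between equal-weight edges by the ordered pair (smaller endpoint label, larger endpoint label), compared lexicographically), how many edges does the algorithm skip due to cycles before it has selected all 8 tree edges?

Kruskal: consider edges lightest-first.
A–I (1): add — endpoints in different components.
B–E (3): add — endpoints in different components.
C–H (3): add — endpoints in different components.
D–E (5): add — endpoints in different components.
D–G (5): add — endpoints in different components.
E–H (5): add — endpoints in different components.
G–I (6): add — endpoints in different components.
G–H (10): skip — G and H already connected.
B–D (12): skip — B and D already connected.
B–I (12): skip — B and I already connected.
F–I (12): add — endpoints in different components.
Edges rejected before the tree was complete: 3.

3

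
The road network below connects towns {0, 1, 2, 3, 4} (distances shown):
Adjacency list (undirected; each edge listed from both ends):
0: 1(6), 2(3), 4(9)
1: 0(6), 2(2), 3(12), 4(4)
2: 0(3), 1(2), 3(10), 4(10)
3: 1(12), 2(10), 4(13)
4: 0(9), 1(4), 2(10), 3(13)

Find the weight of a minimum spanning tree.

19

Sort edges by weight, then run Kruskal:
1 2 (2): add. Components now {0} {1,2} {3} {4}
0 2 (3): add. Components now {0,1,2} {3} {4}
1 4 (4): add. Components now {0,1,2,4} {3}
0 1 (6): skip — 0 and 1 already connected.
0 4 (9): skip — 0 and 4 already connected.
2 3 (10): add. Components now {0,1,2,3,4}
MST edges: 1 2, 0 2, 1 4, 2 3; total weight 2+3+4+10 = 19.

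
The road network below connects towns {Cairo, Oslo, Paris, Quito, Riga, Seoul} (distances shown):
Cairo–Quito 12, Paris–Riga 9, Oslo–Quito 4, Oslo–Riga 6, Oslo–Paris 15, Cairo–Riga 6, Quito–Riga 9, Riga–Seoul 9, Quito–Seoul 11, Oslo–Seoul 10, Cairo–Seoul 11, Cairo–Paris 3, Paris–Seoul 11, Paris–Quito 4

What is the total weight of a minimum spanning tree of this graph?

Kruskal: consider edges lightest-first.
Cairo–Paris (3): add. Components now {Riga} {Seoul} {Oslo} {Cairo,Paris} {Quito}
Oslo–Quito (4): add. Components now {Riga} {Seoul} {Oslo,Quito} {Cairo,Paris}
Paris–Quito (4): add. Components now {Riga} {Seoul} {Cairo,Oslo,Paris,Quito}
Cairo–Riga (6): add. Components now {Cairo,Oslo,Paris,Quito,Riga} {Seoul}
Oslo–Riga (6): skip — Riga and Oslo already connected.
Paris–Riga (9): skip — Riga and Paris already connected.
Quito–Riga (9): skip — Riga and Quito already connected.
Riga–Seoul (9): add. Components now {Cairo,Oslo,Paris,Quito,Riga,Seoul}
MST edges: Cairo–Paris, Oslo–Quito, Paris–Quito, Cairo–Riga, Riga–Seoul; total weight 3+4+4+6+9 = 26.

26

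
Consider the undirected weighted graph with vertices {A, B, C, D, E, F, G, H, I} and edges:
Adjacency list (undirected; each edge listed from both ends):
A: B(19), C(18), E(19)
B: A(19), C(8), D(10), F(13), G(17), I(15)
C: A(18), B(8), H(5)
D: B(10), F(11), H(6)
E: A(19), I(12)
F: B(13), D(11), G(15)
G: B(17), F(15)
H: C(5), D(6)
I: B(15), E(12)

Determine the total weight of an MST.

90

Kruskal's algorithm — process edges by increasing weight (ties by edge label):
C—H (5): add — endpoints in different components.
D—H (6): add — endpoints in different components.
B—C (8): add — endpoints in different components.
B—D (10): skip — B and D already connected.
D—F (11): add — endpoints in different components.
E—I (12): add — endpoints in different components.
B—F (13): skip — B and F already connected.
B—I (15): add — endpoints in different components.
F—G (15): add — endpoints in different components.
B—G (17): skip — B and G already connected.
A—C (18): add — endpoints in different components.
MST edges: C—H, D—H, B—C, D—F, E—I, B—I, F—G, A—C; total weight 5+6+8+11+12+15+15+18 = 90.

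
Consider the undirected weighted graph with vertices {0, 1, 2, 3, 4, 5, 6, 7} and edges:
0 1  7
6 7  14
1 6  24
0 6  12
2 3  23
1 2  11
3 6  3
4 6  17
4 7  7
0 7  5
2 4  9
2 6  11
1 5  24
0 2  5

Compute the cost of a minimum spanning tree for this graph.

Sort edges by weight, then run Kruskal:
3 6 (3): add — endpoints in different components.
0 2 (5): add — endpoints in different components.
0 7 (5): add — endpoints in different components.
0 1 (7): add — endpoints in different components.
4 7 (7): add — endpoints in different components.
2 4 (9): skip — 2 and 4 already connected.
1 2 (11): skip — 1 and 2 already connected.
2 6 (11): add — endpoints in different components.
0 6 (12): skip — 0 and 6 already connected.
6 7 (14): skip — 6 and 7 already connected.
4 6 (17): skip — 4 and 6 already connected.
2 3 (23): skip — 2 and 3 already connected.
1 5 (24): add — endpoints in different components.
MST edges: 3 6, 0 2, 0 7, 0 1, 4 7, 2 6, 1 5; total weight 3+5+5+7+7+11+24 = 62.

62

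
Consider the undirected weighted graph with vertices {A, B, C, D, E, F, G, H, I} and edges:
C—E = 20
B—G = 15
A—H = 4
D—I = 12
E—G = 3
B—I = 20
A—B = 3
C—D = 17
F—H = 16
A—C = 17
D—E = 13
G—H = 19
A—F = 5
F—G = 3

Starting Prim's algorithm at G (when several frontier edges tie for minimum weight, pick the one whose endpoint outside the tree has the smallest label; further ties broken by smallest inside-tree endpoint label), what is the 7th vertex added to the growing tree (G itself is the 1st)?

Prim's algorithm from G:
Step 1: cheapest edge leaving the tree is E—G (3); add E.
Step 2: cheapest edge leaving the tree is F—G (3); add F.
Step 3: cheapest edge leaving the tree is A—F (5); add A.
Step 4: cheapest edge leaving the tree is A—B (3); add B.
Step 5: cheapest edge leaving the tree is A—H (4); add H.
Step 6: cheapest edge leaving the tree is D—E (13); add D.
Step 7: cheapest edge leaving the tree is D—I (12); add I.
Step 8: cheapest edge leaving the tree is A—C (17); add C.
Vertex order: G, E, F, A, B, H, D, I, C. The 7th vertex is D.

D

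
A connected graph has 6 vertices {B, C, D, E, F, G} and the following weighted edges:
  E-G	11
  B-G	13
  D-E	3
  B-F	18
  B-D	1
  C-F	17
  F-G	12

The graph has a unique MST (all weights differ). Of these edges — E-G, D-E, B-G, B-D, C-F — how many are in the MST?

4

Kruskal's algorithm — process edges by increasing weight (ties by edge label):
B-D (1): add — endpoints in different components.
D-E (3): add — endpoints in different components.
E-G (11): add — endpoints in different components.
F-G (12): add — endpoints in different components.
B-G (13): skip — B and G already connected.
C-F (17): add — endpoints in different components.
MST edge set: {B-D, D-E, E-G, F-G, C-F}.
Of the listed edges, {E-G, D-E, B-D, C-F} are in the MST → 4.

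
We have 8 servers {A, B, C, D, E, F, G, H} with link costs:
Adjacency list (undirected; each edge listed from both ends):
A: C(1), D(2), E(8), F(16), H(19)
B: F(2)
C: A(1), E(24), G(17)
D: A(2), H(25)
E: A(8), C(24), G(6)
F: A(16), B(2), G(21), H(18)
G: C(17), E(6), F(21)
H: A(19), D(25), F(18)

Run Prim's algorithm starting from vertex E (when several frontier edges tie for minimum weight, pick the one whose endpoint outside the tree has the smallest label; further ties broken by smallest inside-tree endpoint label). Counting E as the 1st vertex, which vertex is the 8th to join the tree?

H

Grow the tree from E using Prim:
Step 1: cheapest edge leaving the tree is E-G (6); add G.
Step 2: cheapest edge leaving the tree is A-E (8); add A.
Step 3: cheapest edge leaving the tree is A-C (1); add C.
Step 4: cheapest edge leaving the tree is A-D (2); add D.
Step 5: cheapest edge leaving the tree is A-F (16); add F.
Step 6: cheapest edge leaving the tree is B-F (2); add B.
Step 7: cheapest edge leaving the tree is F-H (18); add H.
Vertex order: E, G, A, C, D, F, B, H. The 8th vertex is H.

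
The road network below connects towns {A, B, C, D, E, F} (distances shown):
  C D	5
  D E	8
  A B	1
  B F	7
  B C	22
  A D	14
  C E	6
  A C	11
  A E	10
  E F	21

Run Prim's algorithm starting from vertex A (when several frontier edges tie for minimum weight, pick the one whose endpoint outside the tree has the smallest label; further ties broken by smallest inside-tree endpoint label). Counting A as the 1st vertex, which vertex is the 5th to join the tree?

C

Grow the tree from A using Prim:
Step 1: frontier [A B 1, A E 10, A C 11, A D 14] → take A B (1); add B.
Step 2: frontier [A E 10, A C 11, A D 14, B F 7, B C 22] → take B F (7); add F.
Step 3: frontier [A E 10, A C 11, A D 14, B C 22, E F 21] → take A E (10); add E.
Step 4: frontier [A C 11, A D 14, B C 22, C E 6, D E 8] → take C E (6); add C.
Step 5: frontier [A D 14, C D 5, D E 8] → take C D (5); add D.
Vertex order: A, B, F, E, C, D. The 5th vertex is C.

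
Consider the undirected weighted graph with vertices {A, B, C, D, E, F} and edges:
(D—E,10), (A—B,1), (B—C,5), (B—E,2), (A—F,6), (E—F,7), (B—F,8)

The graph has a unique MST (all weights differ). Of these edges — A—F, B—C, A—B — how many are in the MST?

Sort edges by weight, then run Kruskal:
A—B (1): add — endpoints in different components.
B—E (2): add — endpoints in different components.
B—C (5): add — endpoints in different components.
A—F (6): add — endpoints in different components.
E—F (7): skip — E and F already connected.
B—F (8): skip — B and F already connected.
D—E (10): add — endpoints in different components.
MST edge set: {A—B, B—E, B—C, A—F, D—E}.
Of the listed edges, {A—F, B—C, A—B} are in the MST → 3.

3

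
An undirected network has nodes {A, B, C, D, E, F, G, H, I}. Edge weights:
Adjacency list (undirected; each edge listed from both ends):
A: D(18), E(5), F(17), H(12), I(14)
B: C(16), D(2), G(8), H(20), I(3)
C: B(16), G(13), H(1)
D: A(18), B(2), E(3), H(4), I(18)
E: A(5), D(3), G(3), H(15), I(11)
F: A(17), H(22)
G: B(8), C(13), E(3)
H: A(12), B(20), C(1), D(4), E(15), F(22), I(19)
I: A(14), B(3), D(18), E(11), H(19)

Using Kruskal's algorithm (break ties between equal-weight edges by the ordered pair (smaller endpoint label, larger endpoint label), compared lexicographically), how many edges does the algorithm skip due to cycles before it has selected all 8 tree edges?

Kruskal: consider edges lightest-first.
C H (1): add — endpoints in different components.
B D (2): add — endpoints in different components.
B I (3): add — endpoints in different components.
D E (3): add — endpoints in different components.
E G (3): add — endpoints in different components.
D H (4): add — endpoints in different components.
A E (5): add — endpoints in different components.
B G (8): skip — B and G already connected.
E I (11): skip — E and I already connected.
A H (12): skip — A and H already connected.
C G (13): skip — C and G already connected.
A I (14): skip — A and I already connected.
E H (15): skip — E and H already connected.
B C (16): skip — B and C already connected.
A F (17): add — endpoints in different components.
Edges rejected before the tree was complete: 7.

7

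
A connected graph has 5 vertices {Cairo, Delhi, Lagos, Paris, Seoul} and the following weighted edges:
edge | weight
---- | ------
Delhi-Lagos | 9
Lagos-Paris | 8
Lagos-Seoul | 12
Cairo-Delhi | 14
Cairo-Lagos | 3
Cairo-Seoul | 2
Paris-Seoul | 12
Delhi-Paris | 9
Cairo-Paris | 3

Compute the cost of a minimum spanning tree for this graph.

17

Prim's algorithm from Lagos:
Step 1: frontier [Cairo-Lagos 3, Lagos-Paris 8, Delhi-Lagos 9, Lagos-Seoul 12] → take Cairo-Lagos (3); add Cairo.
Step 2: frontier [Cairo-Seoul 2, Cairo-Paris 3, Cairo-Delhi 14, Lagos-Paris 8, Delhi-Lagos 9, Lagos-Seoul 12] → take Cairo-Seoul (2); add Seoul.
Step 3: frontier [Cairo-Paris 3, Cairo-Delhi 14, Lagos-Paris 8, Delhi-Lagos 9, Paris-Seoul 12] → take Cairo-Paris (3); add Paris.
Step 4: frontier [Cairo-Delhi 14, Delhi-Lagos 9, Delhi-Paris 9] → take Delhi-Lagos (9); add Delhi.
MST edges: Cairo-Lagos, Cairo-Seoul, Cairo-Paris, Delhi-Lagos; total weight 3+2+3+9 = 17.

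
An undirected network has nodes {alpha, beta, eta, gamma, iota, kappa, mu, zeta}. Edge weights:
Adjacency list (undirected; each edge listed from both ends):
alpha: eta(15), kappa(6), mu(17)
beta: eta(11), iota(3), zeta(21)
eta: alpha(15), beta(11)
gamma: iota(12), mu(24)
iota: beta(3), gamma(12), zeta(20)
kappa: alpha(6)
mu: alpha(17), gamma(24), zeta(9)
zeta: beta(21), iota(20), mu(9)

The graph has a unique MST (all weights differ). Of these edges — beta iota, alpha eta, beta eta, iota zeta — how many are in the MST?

Kruskal: consider edges lightest-first.
beta iota (3): add — endpoints in different components.
alpha kappa (6): add — endpoints in different components.
mu zeta (9): add — endpoints in different components.
beta eta (11): add — endpoints in different components.
gamma iota (12): add — endpoints in different components.
alpha eta (15): add — endpoints in different components.
alpha mu (17): add — endpoints in different components.
MST edge set: {beta iota, alpha kappa, mu zeta, beta eta, gamma iota, alpha eta, alpha mu}.
Of the listed edges, {beta iota, alpha eta, beta eta} are in the MST → 3.

3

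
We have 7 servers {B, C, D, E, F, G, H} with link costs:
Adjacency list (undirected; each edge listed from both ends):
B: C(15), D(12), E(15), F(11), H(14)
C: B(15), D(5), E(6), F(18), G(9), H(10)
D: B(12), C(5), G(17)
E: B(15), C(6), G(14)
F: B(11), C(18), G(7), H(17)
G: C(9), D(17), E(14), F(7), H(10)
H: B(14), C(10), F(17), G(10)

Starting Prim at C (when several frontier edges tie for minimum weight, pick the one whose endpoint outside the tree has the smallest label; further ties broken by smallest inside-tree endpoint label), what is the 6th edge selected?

Prim's algorithm from C:
Step 1: cheapest edge leaving the tree is C-D (5); add D.
Step 2: cheapest edge leaving the tree is C-E (6); add E.
Step 3: cheapest edge leaving the tree is C-G (9); add G.
Step 4: cheapest edge leaving the tree is F-G (7); add F.
Step 5: cheapest edge leaving the tree is C-H (10); add H.
Step 6: cheapest edge leaving the tree is B-F (11); add B.
The 6th edge added is B-F.

B-F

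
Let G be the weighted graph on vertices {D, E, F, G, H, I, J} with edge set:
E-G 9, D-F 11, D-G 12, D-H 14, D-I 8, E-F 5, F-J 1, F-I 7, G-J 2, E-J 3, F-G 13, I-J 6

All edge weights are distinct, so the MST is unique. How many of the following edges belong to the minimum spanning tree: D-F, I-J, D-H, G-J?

Sort edges by weight, then run Kruskal:
F-J (1): add. Components now {D} {E} {F,J} {G} {H} {I}
G-J (2): add. Components now {D} {E} {F,G,J} {H} {I}
E-J (3): add. Components now {D} {E,F,G,J} {H} {I}
E-F (5): skip — E and F already connected.
I-J (6): add. Components now {D} {E,F,G,I,J} {H}
F-I (7): skip — F and I already connected.
D-I (8): add. Components now {D,E,F,G,I,J} {H}
E-G (9): skip — E and G already connected.
D-F (11): skip — D and F already connected.
D-G (12): skip — D and G already connected.
F-G (13): skip — F and G already connected.
D-H (14): add. Components now {D,E,F,G,H,I,J}
MST edge set: {F-J, G-J, E-J, I-J, D-I, D-H}.
Of the listed edges, {I-J, D-H, G-J} are in the MST → 3.

3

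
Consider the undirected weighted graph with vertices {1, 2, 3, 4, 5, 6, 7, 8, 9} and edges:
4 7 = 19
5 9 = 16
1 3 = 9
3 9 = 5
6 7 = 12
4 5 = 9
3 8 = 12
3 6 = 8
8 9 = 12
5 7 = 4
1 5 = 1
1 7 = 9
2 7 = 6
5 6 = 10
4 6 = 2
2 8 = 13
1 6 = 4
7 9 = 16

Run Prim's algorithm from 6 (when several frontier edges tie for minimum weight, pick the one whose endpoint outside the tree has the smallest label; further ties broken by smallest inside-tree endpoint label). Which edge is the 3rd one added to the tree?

Grow the tree from 6 using Prim:
Step 1: cheapest edge leaving the tree is 4 6 (2); add 4.
Step 2: cheapest edge leaving the tree is 1 6 (4); add 1.
Step 3: cheapest edge leaving the tree is 1 5 (1); add 5.
Step 4: cheapest edge leaving the tree is 5 7 (4); add 7.
Step 5: cheapest edge leaving the tree is 2 7 (6); add 2.
Step 6: cheapest edge leaving the tree is 3 6 (8); add 3.
Step 7: cheapest edge leaving the tree is 3 9 (5); add 9.
Step 8: cheapest edge leaving the tree is 3 8 (12); add 8.
The 3rd edge added is 1 5.

1-5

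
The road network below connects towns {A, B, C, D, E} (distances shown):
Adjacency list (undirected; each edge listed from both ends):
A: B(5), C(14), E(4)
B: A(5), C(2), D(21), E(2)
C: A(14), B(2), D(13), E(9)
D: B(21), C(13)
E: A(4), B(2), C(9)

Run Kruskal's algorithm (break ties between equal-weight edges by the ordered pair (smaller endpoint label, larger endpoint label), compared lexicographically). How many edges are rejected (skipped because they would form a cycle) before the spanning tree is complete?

Kruskal: consider edges lightest-first.
B–C (2): add — endpoints in different components.
B–E (2): add — endpoints in different components.
A–E (4): add — endpoints in different components.
A–B (5): skip — A and B already connected.
C–E (9): skip — C and E already connected.
C–D (13): add — endpoints in different components.
Edges rejected before the tree was complete: 2.

2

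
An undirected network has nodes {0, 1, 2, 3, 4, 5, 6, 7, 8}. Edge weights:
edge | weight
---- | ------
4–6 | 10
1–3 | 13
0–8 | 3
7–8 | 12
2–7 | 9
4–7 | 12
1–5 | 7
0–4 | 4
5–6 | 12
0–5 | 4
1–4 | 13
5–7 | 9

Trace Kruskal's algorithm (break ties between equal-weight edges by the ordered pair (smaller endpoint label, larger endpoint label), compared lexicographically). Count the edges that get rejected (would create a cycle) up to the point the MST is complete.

Sort edges by weight, then run Kruskal:
0–8 (3): add — endpoints in different components.
0–4 (4): add — endpoints in different components.
0–5 (4): add — endpoints in different components.
1–5 (7): add — endpoints in different components.
2–7 (9): add — endpoints in different components.
5–7 (9): add — endpoints in different components.
4–6 (10): add — endpoints in different components.
4–7 (12): skip — 4 and 7 already connected.
5–6 (12): skip — 5 and 6 already connected.
7–8 (12): skip — 7 and 8 already connected.
1–3 (13): add — endpoints in different components.
Edges rejected before the tree was complete: 3.

3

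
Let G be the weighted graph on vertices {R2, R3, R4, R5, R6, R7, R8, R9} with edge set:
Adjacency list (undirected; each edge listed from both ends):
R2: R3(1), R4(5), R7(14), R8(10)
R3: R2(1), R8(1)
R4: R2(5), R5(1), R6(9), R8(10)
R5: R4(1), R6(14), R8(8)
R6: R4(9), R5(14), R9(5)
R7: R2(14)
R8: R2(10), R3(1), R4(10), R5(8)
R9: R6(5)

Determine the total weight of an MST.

Sort edges by weight, then run Kruskal:
R2—R3 (1): add — endpoints in different components.
R3—R8 (1): add — endpoints in different components.
R4—R5 (1): add — endpoints in different components.
R2—R4 (5): add — endpoints in different components.
R6—R9 (5): add — endpoints in different components.
R5—R8 (8): skip — R5 and R8 already connected.
R4—R6 (9): add — endpoints in different components.
R2—R8 (10): skip — R8 and R2 already connected.
R4—R8 (10): skip — R4 and R8 already connected.
R2—R7 (14): add — endpoints in different components.
MST edges: R2—R3, R3—R8, R4—R5, R2—R4, R6—R9, R4—R6, R2—R7; total weight 1+1+1+5+5+9+14 = 36.

36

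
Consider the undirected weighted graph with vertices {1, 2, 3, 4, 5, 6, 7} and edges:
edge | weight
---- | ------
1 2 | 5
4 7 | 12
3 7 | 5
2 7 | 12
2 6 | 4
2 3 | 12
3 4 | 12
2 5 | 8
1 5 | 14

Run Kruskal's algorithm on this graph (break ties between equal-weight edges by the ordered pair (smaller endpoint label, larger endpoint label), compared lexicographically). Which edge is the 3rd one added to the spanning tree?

Sort edges by weight, then run Kruskal:
2 6 (4): add — endpoints in different components.
1 2 (5): add — endpoints in different components.
3 7 (5): add — endpoints in different components.
2 5 (8): add — endpoints in different components.
2 3 (12): add — endpoints in different components.
2 7 (12): skip — 2 and 7 already connected.
3 4 (12): add — endpoints in different components.
The 3rd edge added is 3 7.

3-7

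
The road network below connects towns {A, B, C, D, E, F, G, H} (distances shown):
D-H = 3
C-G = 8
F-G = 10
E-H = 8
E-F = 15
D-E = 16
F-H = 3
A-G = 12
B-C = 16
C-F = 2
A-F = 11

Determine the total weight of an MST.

51

Grow the tree from H using Prim:
Step 1: cheapest edge leaving the tree is D-H (3); add D.
Step 2: cheapest edge leaving the tree is F-H (3); add F.
Step 3: cheapest edge leaving the tree is C-F (2); add C.
Step 4: cheapest edge leaving the tree is E-H (8); add E.
Step 5: cheapest edge leaving the tree is C-G (8); add G.
Step 6: cheapest edge leaving the tree is A-F (11); add A.
Step 7: cheapest edge leaving the tree is B-C (16); add B.
MST edges: D-H, F-H, C-F, E-H, C-G, A-F, B-C; total weight 3+3+2+8+8+11+16 = 51.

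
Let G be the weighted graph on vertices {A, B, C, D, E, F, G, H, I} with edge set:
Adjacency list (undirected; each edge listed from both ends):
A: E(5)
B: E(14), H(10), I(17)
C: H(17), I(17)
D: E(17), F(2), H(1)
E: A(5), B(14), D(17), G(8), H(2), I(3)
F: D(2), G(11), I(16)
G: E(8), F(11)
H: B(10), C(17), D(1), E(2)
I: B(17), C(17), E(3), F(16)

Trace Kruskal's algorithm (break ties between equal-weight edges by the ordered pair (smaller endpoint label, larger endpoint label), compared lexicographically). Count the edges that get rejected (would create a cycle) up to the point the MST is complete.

Kruskal's algorithm — process edges by increasing weight (ties by edge label):
D H (1): add — endpoints in different components.
D F (2): add — endpoints in different components.
E H (2): add — endpoints in different components.
E I (3): add — endpoints in different components.
A E (5): add — endpoints in different components.
E G (8): add — endpoints in different components.
B H (10): add — endpoints in different components.
F G (11): skip — F and G already connected.
B E (14): skip — B and E already connected.
F I (16): skip — F and I already connected.
B I (17): skip — B and I already connected.
C H (17): add — endpoints in different components.
Edges rejected before the tree was complete: 4.

4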